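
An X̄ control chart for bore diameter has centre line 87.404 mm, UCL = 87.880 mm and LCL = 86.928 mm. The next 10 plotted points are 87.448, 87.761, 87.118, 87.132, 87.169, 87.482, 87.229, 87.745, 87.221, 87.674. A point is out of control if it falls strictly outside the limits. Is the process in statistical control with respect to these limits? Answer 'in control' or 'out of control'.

All 10 points lie within [86.928, 87.880].

in control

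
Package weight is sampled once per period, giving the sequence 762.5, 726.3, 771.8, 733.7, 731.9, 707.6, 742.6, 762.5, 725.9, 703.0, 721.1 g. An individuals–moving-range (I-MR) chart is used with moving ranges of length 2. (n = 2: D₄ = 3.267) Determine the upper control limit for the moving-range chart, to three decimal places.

Moving ranges: 36.2, 45.5, 38.1, 1.8, 24.3, 35.0, 19.9, 36.6, 22.9, 18.1; M̄R̄ = 278.4000 / 10 = 27.8400
UCL_MR = D₄·M̄R̄ = 3.267 × 27.8400 = 90.9533

90.953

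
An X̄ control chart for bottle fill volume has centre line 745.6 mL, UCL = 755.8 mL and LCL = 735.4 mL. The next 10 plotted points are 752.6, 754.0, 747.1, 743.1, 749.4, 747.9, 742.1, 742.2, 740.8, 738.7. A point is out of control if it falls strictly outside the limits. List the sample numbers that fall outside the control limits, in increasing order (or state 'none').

All 10 points lie within [735.4, 755.8].

none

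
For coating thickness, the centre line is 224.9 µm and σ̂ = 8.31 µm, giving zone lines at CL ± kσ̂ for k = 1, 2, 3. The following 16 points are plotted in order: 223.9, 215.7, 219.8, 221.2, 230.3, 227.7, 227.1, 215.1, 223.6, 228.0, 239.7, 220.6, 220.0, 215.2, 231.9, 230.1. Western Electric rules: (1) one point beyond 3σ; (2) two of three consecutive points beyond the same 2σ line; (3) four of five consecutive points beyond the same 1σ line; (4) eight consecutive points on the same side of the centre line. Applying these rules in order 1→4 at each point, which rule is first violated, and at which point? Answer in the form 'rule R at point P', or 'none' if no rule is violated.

Zone of each point (C = within 1σ̂, B = 1σ̂–2σ̂, A = 2σ̂–3σ̂, * = beyond 3σ̂; sign = side of CL): 1:-C, 2:-B, 3:-C, 4:-C, 5:+C, 6:+C, 7:+C, 8:-B, 9:-C, 10:+C, 11:+B, 12:-C, 13:-C, 14:-B, 15:+C, 16:+C
No rule fires across all 16 points.

none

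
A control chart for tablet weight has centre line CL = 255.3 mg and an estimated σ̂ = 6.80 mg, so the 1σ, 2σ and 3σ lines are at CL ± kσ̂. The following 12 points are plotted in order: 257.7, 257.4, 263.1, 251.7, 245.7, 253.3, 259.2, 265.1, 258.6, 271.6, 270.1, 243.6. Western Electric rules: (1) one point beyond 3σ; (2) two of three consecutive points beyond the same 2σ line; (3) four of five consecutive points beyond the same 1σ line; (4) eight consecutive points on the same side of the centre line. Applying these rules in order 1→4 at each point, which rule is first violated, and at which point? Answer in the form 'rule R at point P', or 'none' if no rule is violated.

Zone of each point (C = within 1σ̂, B = 1σ̂–2σ̂, A = 2σ̂–3σ̂, * = beyond 3σ̂; sign = side of CL): 1:+C, 2:+C, 3:+B, 4:-C, 5:-B, 6:-C, 7:+C, 8:+B, 9:+C, 10:+A, 11:+A, 12:-B
Rule 2 (two of three consecutive points beyond the same 2σ limit) is satisfied at point 11.

rule 2 at point 11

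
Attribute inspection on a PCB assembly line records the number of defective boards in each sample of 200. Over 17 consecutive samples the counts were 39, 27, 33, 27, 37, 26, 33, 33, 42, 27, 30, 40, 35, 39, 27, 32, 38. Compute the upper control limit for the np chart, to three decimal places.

49.028

p̄ = Σdᵢ / (k·n) = 565 / (17 × 200) = 0.16618
UCL = np̄ + 3·√(np̄(1−p̄)) = 33.2353 + 3 × √(33.2353×0.83382) = 33.2353 + 3 × 5.2643 = 49.0281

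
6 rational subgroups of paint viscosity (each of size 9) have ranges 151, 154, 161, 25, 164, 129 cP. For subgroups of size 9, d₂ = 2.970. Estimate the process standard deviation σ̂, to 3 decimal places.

R̄ = (151 + 154 + 161 + 25 + 164 + 129) / 6 = 130.6667
σ̂ = R̄ / d₂ = 130.6667 / 2.970 = 43.9955

43.996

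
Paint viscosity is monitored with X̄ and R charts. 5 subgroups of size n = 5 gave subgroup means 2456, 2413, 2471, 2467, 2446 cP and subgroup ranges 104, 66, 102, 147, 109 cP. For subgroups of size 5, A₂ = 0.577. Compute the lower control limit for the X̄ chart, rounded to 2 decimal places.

X̄̄ = (2456 + 2413 + 2471 + 2467 + 2446) / 5 = 12253.0000 / 5 = 2450.6000
R̄ = (104 + 66 + 102 + 147 + 109) / 5 = 528.0000 / 5 = 105.6000
LCL = X̄̄ − A₂·R̄ = 2450.6000 − 0.577 × 105.6000 = 2389.6688

2389.67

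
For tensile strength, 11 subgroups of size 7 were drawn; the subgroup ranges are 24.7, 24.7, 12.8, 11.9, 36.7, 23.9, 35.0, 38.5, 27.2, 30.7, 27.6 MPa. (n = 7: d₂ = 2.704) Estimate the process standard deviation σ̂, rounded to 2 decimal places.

R̄ = (24.7 + 24.7 + 12.8 + 11.9 + 36.7 + 23.9 + 35.0 + 38.5 + 27.2 + 30.7 + 27.6) / 11 = 26.7000
σ̂ = R̄ / d₂ = 26.7000 / 2.704 = 9.8743

9.87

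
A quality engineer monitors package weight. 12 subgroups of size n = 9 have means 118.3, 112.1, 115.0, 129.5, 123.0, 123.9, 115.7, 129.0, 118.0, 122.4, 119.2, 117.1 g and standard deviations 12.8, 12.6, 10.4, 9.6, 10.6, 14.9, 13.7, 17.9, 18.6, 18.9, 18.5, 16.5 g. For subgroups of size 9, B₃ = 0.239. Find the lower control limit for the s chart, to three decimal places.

s̄ = (12.8 + 12.6 + 10.4 + 9.6 + 10.6 + 14.9 + 13.7 + 17.9 + 18.6 + 18.9 + 18.5 + 16.5) / 12 = 14.5833
LCL_s = B₃·s̄ = 0.239 × 14.5833 = 3.4854

3.485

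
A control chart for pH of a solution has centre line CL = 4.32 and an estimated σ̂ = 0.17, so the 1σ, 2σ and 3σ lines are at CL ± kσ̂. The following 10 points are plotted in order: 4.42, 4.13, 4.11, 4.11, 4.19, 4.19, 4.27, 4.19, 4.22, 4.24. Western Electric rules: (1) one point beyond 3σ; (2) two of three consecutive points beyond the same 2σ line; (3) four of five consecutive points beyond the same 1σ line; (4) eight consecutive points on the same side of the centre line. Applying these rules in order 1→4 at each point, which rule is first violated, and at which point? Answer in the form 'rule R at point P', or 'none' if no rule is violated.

rule 4 at point 9

Zone of each point (C = within 1σ̂, B = 1σ̂–2σ̂, A = 2σ̂–3σ̂, * = beyond 3σ̂; sign = side of CL): 1:+C, 2:-B, 3:-B, 4:-B, 5:-C, 6:-C, 7:-C, 8:-C, 9:-C, 10:-C
Rule 4 (eight consecutive points on the same side of the centre line) is satisfied at point 9.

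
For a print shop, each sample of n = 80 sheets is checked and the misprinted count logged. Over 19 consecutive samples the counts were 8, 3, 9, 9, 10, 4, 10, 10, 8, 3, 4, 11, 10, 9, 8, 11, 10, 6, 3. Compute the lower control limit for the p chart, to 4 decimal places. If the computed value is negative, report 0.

p̄ = Σdᵢ / (k·n) = 146 / (19 × 80) = 0.09605
LCL = p̄ − 3·√(p̄(1−p̄)/n) = 0.09605 − 3 × 0.03294 = -0.00278 → 0 (negative, so LCL = 0)

0.0000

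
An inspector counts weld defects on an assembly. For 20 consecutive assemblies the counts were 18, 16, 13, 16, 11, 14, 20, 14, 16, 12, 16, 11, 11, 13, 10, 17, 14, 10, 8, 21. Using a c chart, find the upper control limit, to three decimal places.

c̄ = (18 + 16 + 13 + 16 + 11 + 14 + 20 + 14 + 16 + 12 + 16 + 11 + 11 + 13 + 10 + 17 + 14 + 10 + 8 + 21) / 20 = 281 / 20 = 14.0500
UCL = c̄ + 3√c̄ = 14.0500 + 3 × √14.0500 = 14.0500 + 3 × 3.7483 = 25.2950

25.295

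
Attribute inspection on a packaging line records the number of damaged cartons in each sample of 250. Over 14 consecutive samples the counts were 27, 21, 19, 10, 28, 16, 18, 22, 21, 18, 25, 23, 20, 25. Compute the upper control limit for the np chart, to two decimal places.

p̄ = Σdᵢ / (k·n) = 293 / (14 × 250) = 0.08371
UCL = np̄ + 3·√(np̄(1−p̄)) = 20.9286 + 3 × √(20.9286×0.91629) = 20.9286 + 3 × 4.3791 = 34.0659

34.07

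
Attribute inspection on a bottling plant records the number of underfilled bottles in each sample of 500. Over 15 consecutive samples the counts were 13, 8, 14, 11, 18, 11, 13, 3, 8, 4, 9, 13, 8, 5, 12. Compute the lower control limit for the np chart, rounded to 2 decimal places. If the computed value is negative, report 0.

p̄ = Σdᵢ / (k·n) = 150 / (15 × 500) = 0.02000
LCL = np̄ − 3·√(np̄(1−p̄)) = 10.0000 − 3 × 3.1305 = 0.6085

0.61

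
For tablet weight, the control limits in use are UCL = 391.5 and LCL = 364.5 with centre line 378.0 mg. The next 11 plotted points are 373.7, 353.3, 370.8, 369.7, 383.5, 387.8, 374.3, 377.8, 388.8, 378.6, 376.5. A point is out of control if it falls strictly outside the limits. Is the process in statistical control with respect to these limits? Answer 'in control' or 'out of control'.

Compare each point to [364.5, 391.5]: sample 2 = 353.3 < LCL.

out of control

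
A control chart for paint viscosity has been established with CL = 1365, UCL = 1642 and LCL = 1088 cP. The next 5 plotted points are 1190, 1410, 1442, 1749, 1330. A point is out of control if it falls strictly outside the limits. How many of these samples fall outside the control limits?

1

Compare each point to [1088, 1642]: sample 4 = 1749 > UCL.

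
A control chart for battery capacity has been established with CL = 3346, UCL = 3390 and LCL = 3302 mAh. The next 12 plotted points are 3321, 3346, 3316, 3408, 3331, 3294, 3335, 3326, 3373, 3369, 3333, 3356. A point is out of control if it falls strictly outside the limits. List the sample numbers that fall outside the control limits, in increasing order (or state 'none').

4, 6

Compare each point to [3302, 3390]: sample 4 = 3408 > UCL; sample 6 = 3294 < LCL.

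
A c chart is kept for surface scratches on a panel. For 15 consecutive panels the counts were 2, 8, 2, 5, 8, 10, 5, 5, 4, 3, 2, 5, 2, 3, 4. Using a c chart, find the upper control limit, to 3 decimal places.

c̄ = (2 + 8 + 2 + 5 + 8 + 10 + 5 + 5 + 4 + 3 + 2 + 5 + 2 + 3 + 4) / 15 = 68 / 15 = 4.5333
UCL = c̄ + 3√c̄ = 4.5333 + 3 × √4.5333 = 4.5333 + 3 × 2.1292 = 10.9208

10.921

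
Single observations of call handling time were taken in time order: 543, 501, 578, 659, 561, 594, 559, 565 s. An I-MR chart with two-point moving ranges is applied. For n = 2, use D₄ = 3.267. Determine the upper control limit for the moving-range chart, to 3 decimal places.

Moving ranges: 42, 77, 81, 98, 33, 35, 6; M̄R̄ = 372.0000 / 7 = 53.1429
UCL_MR = D₄·M̄R̄ = 3.267 × 53.1429 = 173.6177

173.618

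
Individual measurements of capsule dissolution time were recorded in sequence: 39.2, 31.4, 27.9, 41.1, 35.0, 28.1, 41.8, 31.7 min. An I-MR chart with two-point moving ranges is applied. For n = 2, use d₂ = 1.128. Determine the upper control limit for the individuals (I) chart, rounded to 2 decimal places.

57.82

X̄ = (39.2 + 31.4 + 27.9 + 41.1 + 35.0 + 28.1 + 41.8 + 31.7) / 8 = 34.5250
Moving ranges: 7.8, 3.5, 13.2, 6.1, 6.9, 13.7, 10.1; M̄R̄ = 61.3000 / 7 = 8.7571
UCL = X̄ + 3·M̄R̄/d₂ = 34.5250 + 3 × 8.7571 / 1.128 = 57.8153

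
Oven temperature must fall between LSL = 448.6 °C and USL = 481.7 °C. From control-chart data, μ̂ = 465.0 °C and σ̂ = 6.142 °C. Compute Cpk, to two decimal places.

0.89

Cpu = (USL − μ̂) / (3σ̂) = (481.7 − 465.0) / (3 × 6.142) = 0.9063; Cpl = (μ̂ − LSL) / (3σ̂) = (465.0 − 448.6) / (3 × 6.142) = 0.8900; Cpk = min(Cpu, Cpl) = 0.8900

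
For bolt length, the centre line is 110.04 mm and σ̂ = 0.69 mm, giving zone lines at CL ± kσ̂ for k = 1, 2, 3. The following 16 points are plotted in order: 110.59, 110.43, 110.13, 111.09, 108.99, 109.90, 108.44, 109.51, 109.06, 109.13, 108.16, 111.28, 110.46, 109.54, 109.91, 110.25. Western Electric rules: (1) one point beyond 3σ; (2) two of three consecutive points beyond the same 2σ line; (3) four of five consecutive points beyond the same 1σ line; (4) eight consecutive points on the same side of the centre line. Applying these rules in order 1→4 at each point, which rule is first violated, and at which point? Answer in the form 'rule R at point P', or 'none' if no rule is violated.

Zone of each point (C = within 1σ̂, B = 1σ̂–2σ̂, A = 2σ̂–3σ̂, * = beyond 3σ̂; sign = side of CL): 1:+C, 2:+C, 3:+C, 4:+B, 5:-B, 6:-C, 7:-A, 8:-C, 9:-B, 10:-B, 11:-A, 12:+B, 13:+C, 14:-C, 15:-C, 16:+C
Rule 3 (four of five consecutive points beyond the same 1σ limit) is satisfied at point 11.

rule 3 at point 11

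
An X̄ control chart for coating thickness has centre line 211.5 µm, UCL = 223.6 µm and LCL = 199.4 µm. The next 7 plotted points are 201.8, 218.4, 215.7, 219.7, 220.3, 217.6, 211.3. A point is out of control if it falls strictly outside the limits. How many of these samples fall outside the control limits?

All 7 points lie within [199.4, 223.6].

0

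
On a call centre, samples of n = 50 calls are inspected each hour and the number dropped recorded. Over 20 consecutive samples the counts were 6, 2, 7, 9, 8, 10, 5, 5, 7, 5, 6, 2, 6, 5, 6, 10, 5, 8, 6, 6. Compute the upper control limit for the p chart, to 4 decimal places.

p̄ = Σdᵢ / (k·n) = 124 / (20 × 50) = 0.12400
UCL = p̄ + 3·√(p̄(1−p̄)/n) = 0.12400 + 3 × √(0.12400×0.87600/50) = 0.12400 + 3 × 0.04661 = 0.26383

0.2638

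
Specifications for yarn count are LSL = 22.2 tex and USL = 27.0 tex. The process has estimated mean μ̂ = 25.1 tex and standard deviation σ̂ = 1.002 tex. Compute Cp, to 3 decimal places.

0.798

Cp = (USL − LSL) / (6σ̂) = (27.0 − 22.2) / (6 × 1.002) = 4.8000 / 6.0120 = 0.7984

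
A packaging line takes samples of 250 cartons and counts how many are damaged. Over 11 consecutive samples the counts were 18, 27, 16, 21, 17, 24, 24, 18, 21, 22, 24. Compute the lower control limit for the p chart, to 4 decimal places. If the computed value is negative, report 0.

0.0316

p̄ = Σdᵢ / (k·n) = 232 / (11 × 250) = 0.08436
LCL = p̄ − 3·√(p̄(1−p̄)/n) = 0.08436 − 3 × 0.01758 = 0.03163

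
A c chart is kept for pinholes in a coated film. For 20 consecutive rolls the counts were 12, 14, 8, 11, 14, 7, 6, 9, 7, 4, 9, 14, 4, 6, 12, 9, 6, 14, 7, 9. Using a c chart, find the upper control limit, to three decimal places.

18.150

c̄ = (12 + 14 + 8 + 11 + 14 + 7 + 6 + 9 + 7 + 4 + 9 + 14 + 4 + 6 + 12 + 9 + 6 + 14 + 7 + 9) / 20 = 182 / 20 = 9.1000
UCL = c̄ + 3√c̄ = 9.1000 + 3 × √9.1000 = 9.1000 + 3 × 3.0166 = 18.1499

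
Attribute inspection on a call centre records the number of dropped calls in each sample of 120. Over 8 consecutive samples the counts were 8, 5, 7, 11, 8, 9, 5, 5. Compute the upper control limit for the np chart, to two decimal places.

p̄ = Σdᵢ / (k·n) = 58 / (8 × 120) = 0.06042
UCL = np̄ + 3·√(np̄(1−p̄)) = 7.2500 + 3 × √(7.2500×0.93958) = 7.2500 + 3 × 2.6100 = 15.0799

15.08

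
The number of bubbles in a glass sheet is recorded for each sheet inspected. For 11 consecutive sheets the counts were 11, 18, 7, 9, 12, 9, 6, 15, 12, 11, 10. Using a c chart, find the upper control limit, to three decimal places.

c̄ = (11 + 18 + 7 + 9 + 12 + 9 + 6 + 15 + 12 + 11 + 10) / 11 = 120 / 11 = 10.9091
UCL = c̄ + 3√c̄ = 10.9091 + 3 × √10.9091 = 10.9091 + 3 × 3.3029 = 20.8178

20.818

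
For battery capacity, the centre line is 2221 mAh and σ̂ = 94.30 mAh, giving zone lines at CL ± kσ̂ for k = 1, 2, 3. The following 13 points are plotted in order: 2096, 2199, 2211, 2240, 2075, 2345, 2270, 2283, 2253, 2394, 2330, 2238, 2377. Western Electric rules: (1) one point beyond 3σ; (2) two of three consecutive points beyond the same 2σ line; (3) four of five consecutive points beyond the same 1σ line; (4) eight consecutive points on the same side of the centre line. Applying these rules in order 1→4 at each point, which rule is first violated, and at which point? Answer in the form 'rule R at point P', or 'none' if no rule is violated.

Zone of each point (C = within 1σ̂, B = 1σ̂–2σ̂, A = 2σ̂–3σ̂, * = beyond 3σ̂; sign = side of CL): 1:-B, 2:-C, 3:-C, 4:+C, 5:-B, 6:+B, 7:+C, 8:+C, 9:+C, 10:+B, 11:+B, 12:+C, 13:+B
Rule 4 (eight consecutive points on the same side of the centre line) is satisfied at point 13.

rule 4 at point 13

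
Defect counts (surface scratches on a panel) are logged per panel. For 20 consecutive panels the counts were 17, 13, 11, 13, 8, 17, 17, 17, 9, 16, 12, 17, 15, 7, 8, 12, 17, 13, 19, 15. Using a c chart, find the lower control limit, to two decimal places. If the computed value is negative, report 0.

2.57

c̄ = (17 + 13 + 11 + 13 + 8 + 17 + 17 + 17 + 9 + 16 + 12 + 17 + 15 + 7 + 8 + 12 + 17 + 13 + 19 + 15) / 20 = 273 / 20 = 13.6500
LCL = c̄ − 3√c̄ = 13.6500 − 3 × 3.6946 = 2.5662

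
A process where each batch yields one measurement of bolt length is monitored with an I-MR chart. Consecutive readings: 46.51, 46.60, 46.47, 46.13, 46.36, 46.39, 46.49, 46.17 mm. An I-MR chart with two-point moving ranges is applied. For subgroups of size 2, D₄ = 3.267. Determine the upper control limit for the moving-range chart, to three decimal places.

Moving ranges: 0.09, 0.13, 0.34, 0.23, 0.03, 0.10, 0.32; M̄R̄ = 1.2400 / 7 = 0.1771
UCL_MR = D₄·M̄R̄ = 3.267 × 0.1771 = 0.5787

0.579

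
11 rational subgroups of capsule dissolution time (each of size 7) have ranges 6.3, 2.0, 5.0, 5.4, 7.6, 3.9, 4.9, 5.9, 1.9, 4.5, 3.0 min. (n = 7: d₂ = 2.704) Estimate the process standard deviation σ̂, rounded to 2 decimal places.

R̄ = (6.3 + 2.0 + 5.0 + 5.4 + 7.6 + 3.9 + 4.9 + 5.9 + 1.9 + 4.5 + 3.0) / 11 = 4.5818
σ̂ = R̄ / d₂ = 4.5818 / 2.704 = 1.6945

1.69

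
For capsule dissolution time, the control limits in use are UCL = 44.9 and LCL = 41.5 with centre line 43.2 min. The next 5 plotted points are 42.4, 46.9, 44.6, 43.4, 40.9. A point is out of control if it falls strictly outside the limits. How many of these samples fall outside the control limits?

Compare each point to [41.5, 44.9]: sample 2 = 46.9 > UCL; sample 5 = 40.9 < LCL.

2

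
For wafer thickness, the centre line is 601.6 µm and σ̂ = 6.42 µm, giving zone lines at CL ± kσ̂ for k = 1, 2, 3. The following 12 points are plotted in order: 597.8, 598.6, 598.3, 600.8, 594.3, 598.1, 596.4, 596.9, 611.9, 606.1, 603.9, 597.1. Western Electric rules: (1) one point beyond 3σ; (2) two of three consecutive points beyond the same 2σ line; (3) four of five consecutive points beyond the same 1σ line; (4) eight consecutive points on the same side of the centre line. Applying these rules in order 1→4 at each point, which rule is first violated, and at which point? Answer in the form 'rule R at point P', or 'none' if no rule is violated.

rule 4 at point 8

Zone of each point (C = within 1σ̂, B = 1σ̂–2σ̂, A = 2σ̂–3σ̂, * = beyond 3σ̂; sign = side of CL): 1:-C, 2:-C, 3:-C, 4:-C, 5:-B, 6:-C, 7:-C, 8:-C, 9:+B, 10:+C, 11:+C, 12:-C
Rule 4 (eight consecutive points on the same side of the centre line) is satisfied at point 8.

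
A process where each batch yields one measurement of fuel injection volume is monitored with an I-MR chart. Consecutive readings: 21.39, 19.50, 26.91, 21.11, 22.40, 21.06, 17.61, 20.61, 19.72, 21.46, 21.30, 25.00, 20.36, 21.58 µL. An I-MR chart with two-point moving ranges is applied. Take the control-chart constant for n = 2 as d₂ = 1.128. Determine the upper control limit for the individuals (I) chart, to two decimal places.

X̄ = (21.39 + 19.50 + 26.91 + 21.11 + 22.40 + 21.06 + 17.61 + 20.61 + 19.72 + 21.46 + 21.30 + 25.00 + 20.36 + 21.58) / 14 = 21.4293
Moving ranges: 1.89, 7.41, 5.80, 1.29, 1.34, 3.45, 3.00, 0.89, 1.74, 0.16, 3.70, 4.64, 1.22; M̄R̄ = 36.5300 / 13 = 2.8100
UCL = X̄ + 3·M̄R̄/d₂ = 21.4293 + 3 × 2.8100 / 1.128 = 28.9027

28.90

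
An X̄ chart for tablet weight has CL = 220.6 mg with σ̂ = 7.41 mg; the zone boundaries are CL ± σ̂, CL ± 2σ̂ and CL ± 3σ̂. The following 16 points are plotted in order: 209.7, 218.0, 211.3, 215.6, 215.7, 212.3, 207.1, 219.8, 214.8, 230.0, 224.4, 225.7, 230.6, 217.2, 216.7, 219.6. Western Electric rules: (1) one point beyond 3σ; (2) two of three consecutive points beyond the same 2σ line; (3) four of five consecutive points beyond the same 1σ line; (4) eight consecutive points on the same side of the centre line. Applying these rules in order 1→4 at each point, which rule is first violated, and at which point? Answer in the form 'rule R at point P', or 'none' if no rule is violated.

Zone of each point (C = within 1σ̂, B = 1σ̂–2σ̂, A = 2σ̂–3σ̂, * = beyond 3σ̂; sign = side of CL): 1:-B, 2:-C, 3:-B, 4:-C, 5:-C, 6:-B, 7:-B, 8:-C, 9:-C, 10:+B, 11:+C, 12:+C, 13:+B, 14:-C, 15:-C, 16:-C
Rule 4 (eight consecutive points on the same side of the centre line) is satisfied at point 8.

rule 4 at point 8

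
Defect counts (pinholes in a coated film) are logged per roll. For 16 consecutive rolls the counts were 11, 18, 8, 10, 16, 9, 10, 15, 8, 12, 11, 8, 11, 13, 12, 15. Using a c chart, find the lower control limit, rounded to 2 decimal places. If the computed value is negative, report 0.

1.43

c̄ = (11 + 18 + 8 + 10 + 16 + 9 + 10 + 15 + 8 + 12 + 11 + 8 + 11 + 13 + 12 + 15) / 16 = 187 / 16 = 11.6875
LCL = c̄ − 3√c̄ = 11.6875 − 3 × 3.4187 = 1.4314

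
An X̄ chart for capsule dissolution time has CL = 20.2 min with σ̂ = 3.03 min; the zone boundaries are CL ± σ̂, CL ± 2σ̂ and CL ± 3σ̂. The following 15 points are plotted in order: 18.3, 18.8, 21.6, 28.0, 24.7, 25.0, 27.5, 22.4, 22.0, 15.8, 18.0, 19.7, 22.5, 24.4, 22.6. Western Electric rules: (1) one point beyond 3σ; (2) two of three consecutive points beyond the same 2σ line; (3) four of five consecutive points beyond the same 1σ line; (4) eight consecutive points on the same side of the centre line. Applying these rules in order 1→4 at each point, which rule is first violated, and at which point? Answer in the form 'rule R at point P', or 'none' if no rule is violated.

Zone of each point (C = within 1σ̂, B = 1σ̂–2σ̂, A = 2σ̂–3σ̂, * = beyond 3σ̂; sign = side of CL): 1:-C, 2:-C, 3:+C, 4:+A, 5:+B, 6:+B, 7:+A, 8:+C, 9:+C, 10:-B, 11:-C, 12:-C, 13:+C, 14:+B, 15:+C
Rule 3 (four of five consecutive points beyond the same 1σ limit) is satisfied at point 7.

rule 3 at point 7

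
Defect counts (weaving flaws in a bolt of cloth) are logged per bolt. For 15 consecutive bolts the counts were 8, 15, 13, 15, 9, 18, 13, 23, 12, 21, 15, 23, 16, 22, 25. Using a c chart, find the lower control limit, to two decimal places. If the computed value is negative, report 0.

4.33

c̄ = (8 + 15 + 13 + 15 + 9 + 18 + 13 + 23 + 12 + 21 + 15 + 23 + 16 + 22 + 25) / 15 = 248 / 15 = 16.5333
LCL = c̄ − 3√c̄ = 16.5333 − 3 × 4.0661 = 4.3350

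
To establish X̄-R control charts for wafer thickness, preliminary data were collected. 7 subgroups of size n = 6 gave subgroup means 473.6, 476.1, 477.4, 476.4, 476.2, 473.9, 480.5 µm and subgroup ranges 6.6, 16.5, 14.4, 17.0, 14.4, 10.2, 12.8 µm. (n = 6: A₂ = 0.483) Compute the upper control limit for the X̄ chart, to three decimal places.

X̄̄ = (473.6 + 476.1 + 477.4 + 476.4 + 476.2 + 473.9 + 480.5) / 7 = 3334.1000 / 7 = 476.3000
R̄ = (6.6 + 16.5 + 14.4 + 17.0 + 14.4 + 10.2 + 12.8) / 7 = 91.9000 / 7 = 13.1286
UCL = X̄̄ + A₂·R̄ = 476.3000 + 0.483 × 13.1286 = 482.6411

482.641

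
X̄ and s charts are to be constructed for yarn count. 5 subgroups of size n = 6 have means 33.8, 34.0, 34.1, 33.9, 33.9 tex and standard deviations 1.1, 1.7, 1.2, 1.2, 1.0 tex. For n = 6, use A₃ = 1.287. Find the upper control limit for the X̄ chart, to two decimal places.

X̄̄ = (33.8 + 34.0 + 34.1 + 33.9 + 33.9) / 5 = 33.9400
s̄ = (1.1 + 1.7 + 1.2 + 1.2 + 1.0) / 5 = 1.2400
UCL = X̄̄ + A₃·s̄ = 33.9400 + 1.287 × 1.2400 = 35.5359

35.54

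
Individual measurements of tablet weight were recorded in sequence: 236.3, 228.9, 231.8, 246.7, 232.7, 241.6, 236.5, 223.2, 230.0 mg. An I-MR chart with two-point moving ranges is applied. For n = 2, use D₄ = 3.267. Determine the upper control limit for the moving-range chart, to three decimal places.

Moving ranges: 7.4, 2.9, 14.9, 14.0, 8.9, 5.1, 13.3, 6.8; M̄R̄ = 73.3000 / 8 = 9.1625
UCL_MR = D₄·M̄R̄ = 3.267 × 9.1625 = 29.9339

29.934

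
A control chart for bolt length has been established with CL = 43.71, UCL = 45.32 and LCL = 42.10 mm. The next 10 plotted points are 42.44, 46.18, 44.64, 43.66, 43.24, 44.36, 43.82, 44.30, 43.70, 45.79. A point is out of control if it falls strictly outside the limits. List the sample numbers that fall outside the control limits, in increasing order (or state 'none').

2, 10

Compare each point to [42.10, 45.32]: sample 2 = 46.18 > UCL; sample 10 = 45.79 > UCL.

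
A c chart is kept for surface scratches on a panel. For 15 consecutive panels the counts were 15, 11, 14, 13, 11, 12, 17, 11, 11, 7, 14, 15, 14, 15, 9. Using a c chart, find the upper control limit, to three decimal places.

c̄ = (15 + 11 + 14 + 13 + 11 + 12 + 17 + 11 + 11 + 7 + 14 + 15 + 14 + 15 + 9) / 15 = 189 / 15 = 12.6000
UCL = c̄ + 3√c̄ = 12.6000 + 3 × √12.6000 = 12.6000 + 3 × 3.5496 = 23.2489

23.249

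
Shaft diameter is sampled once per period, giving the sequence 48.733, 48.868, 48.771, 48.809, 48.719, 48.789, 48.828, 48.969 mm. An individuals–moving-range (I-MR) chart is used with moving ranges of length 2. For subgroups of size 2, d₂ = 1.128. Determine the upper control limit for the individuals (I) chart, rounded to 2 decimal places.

49.04

X̄ = (48.733 + 48.868 + 48.771 + 48.809 + 48.719 + 48.789 + 48.828 + 48.969) / 8 = 48.8107
Moving ranges: 0.135, 0.097, 0.038, 0.090, 0.070, 0.039, 0.141; M̄R̄ = 0.6100 / 7 = 0.0871
UCL = X̄ + 3·M̄R̄/d₂ = 48.8107 + 3 × 0.0871 / 1.128 = 49.0425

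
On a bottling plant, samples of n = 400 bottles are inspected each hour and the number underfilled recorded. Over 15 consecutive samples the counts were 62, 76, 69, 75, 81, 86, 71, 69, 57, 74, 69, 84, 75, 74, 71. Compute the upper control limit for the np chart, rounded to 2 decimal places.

96.03

p̄ = Σdᵢ / (k·n) = 1093 / (15 × 400) = 0.18217
UCL = np̄ + 3·√(np̄(1−p̄)) = 72.8667 + 3 × √(72.8667×0.81783) = 72.8667 + 3 × 7.7196 = 96.0256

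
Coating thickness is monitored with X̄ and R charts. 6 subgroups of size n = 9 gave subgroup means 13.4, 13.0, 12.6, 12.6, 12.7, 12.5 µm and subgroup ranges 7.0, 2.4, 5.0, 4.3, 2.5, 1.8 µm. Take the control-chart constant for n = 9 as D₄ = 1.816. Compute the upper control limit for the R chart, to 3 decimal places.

6.961

R̄ = (7.0 + 2.4 + 5.0 + 4.3 + 2.5 + 1.8) / 6 = 23.0000 / 6 = 3.8333
UCL_R = D₄·R̄ = 1.816 × 3.8333 = 6.9613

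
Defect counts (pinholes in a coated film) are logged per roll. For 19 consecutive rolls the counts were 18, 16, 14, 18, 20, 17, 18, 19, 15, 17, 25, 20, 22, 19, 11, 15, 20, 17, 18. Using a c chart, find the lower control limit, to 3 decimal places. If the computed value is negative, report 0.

5.170

c̄ = (18 + 16 + 14 + 18 + 20 + 17 + 18 + 19 + 15 + 17 + 25 + 20 + 22 + 19 + 11 + 15 + 20 + 17 + 18) / 19 = 339 / 19 = 17.8421
LCL = c̄ − 3√c̄ = 17.8421 − 3 × 4.2240 = 5.1701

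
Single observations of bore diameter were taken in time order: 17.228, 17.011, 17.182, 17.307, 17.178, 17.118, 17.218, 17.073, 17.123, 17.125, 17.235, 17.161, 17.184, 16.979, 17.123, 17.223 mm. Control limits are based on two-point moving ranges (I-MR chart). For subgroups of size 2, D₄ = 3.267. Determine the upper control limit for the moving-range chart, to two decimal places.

Moving ranges: 0.217, 0.171, 0.125, 0.129, 0.060, 0.100, 0.145, 0.050, 0.002, 0.110, 0.074, 0.023, 0.205, 0.144, 0.100; M̄R̄ = 1.6550 / 15 = 0.1103
UCL_MR = D₄·M̄R̄ = 3.267 × 0.1103 = 0.3605

0.36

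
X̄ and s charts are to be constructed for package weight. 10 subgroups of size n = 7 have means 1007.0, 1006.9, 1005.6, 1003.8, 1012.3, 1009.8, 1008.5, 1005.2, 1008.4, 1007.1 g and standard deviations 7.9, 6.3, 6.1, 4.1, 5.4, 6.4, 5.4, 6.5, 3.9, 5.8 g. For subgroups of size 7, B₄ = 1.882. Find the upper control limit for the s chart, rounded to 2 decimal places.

10.88

s̄ = (7.9 + 6.3 + 6.1 + 4.1 + 5.4 + 6.4 + 5.4 + 6.5 + 3.9 + 5.8) / 10 = 5.7800
UCL_s = B₄·s̄ = 1.882 × 5.7800 = 10.8780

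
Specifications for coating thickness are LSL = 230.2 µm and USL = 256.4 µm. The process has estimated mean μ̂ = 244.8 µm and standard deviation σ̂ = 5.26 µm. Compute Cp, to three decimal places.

0.830

Cp = (USL − LSL) / (6σ̂) = (256.4 − 230.2) / (6 × 5.26) = 26.2000 / 31.5600 = 0.8302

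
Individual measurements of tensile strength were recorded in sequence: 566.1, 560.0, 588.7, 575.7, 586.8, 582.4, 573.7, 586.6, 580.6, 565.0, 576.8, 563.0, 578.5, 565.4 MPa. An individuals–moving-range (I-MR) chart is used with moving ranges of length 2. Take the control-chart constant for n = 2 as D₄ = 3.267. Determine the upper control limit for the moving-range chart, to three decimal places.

Moving ranges: 6.1, 28.7, 13.0, 11.1, 4.4, 8.7, 12.9, 6.0, 15.6, 11.8, 13.8, 15.5, 13.1; M̄R̄ = 160.7000 / 13 = 12.3615
UCL_MR = D₄·M̄R̄ = 3.267 × 12.3615 = 40.3851

40.385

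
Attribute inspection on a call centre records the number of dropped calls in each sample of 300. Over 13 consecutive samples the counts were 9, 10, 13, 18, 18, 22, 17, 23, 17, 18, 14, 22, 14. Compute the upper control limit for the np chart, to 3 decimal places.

p̄ = Σdᵢ / (k·n) = 215 / (13 × 300) = 0.05513
UCL = np̄ + 3·√(np̄(1−p̄)) = 16.5385 + 3 × √(16.5385×0.94487) = 16.5385 + 3 × 3.9531 = 28.3977

28.398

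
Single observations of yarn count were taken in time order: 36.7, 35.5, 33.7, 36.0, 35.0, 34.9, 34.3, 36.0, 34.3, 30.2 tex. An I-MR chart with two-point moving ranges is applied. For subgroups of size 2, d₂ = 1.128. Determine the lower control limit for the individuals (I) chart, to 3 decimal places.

X̄ = (36.7 + 35.5 + 33.7 + 36.0 + 35.0 + 34.9 + 34.3 + 36.0 + 34.3 + 30.2) / 10 = 34.6600
Moving ranges: 1.2, 1.8, 2.3, 1.0, 0.1, 0.6, 1.7, 1.7, 4.1; M̄R̄ = 14.5000 / 9 = 1.6111
LCL = X̄ − 3·M̄R̄/d₂ = 34.6600 − 3 × 1.6111 / 1.128 = 30.3751

30.375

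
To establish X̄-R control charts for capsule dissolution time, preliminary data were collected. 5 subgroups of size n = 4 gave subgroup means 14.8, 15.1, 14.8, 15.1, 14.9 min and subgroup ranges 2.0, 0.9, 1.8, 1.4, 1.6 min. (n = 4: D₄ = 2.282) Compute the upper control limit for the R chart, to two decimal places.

R̄ = (2.0 + 0.9 + 1.8 + 1.4 + 1.6) / 5 = 7.7000 / 5 = 1.5400
UCL_R = D₄·R̄ = 2.282 × 1.5400 = 3.5143

3.51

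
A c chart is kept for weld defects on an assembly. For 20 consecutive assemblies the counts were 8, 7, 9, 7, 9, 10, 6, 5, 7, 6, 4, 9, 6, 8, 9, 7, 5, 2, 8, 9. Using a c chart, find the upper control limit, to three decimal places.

15.016

c̄ = (8 + 7 + 9 + 7 + 9 + 10 + 6 + 5 + 7 + 6 + 4 + 9 + 6 + 8 + 9 + 7 + 5 + 2 + 8 + 9) / 20 = 141 / 20 = 7.0500
UCL = c̄ + 3√c̄ = 7.0500 + 3 × √7.0500 = 7.0500 + 3 × 2.6552 = 15.0156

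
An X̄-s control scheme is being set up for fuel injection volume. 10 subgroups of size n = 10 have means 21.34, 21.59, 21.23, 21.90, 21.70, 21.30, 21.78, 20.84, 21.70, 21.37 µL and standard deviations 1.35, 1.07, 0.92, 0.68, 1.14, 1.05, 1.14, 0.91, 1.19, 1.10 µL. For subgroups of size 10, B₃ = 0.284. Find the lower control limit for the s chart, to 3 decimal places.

s̄ = (1.35 + 1.07 + 0.92 + 0.68 + 1.14 + 1.05 + 1.14 + 0.91 + 1.19 + 1.10) / 10 = 1.0550
LCL_s = B₃·s̄ = 0.284 × 1.0550 = 0.2996

0.300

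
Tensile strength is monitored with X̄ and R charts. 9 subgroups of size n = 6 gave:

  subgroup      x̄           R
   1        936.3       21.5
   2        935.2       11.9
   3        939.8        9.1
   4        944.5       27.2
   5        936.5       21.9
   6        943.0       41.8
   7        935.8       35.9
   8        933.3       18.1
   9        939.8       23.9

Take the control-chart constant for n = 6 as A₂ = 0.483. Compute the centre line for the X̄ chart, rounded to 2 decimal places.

X̄̄ = (936.3 + 935.2 + 939.8 + 944.5 + 936.5 + 943.0 + 935.8 + 933.3 + 939.8) / 9 = 8444.2000 / 9 = 938.2444
CL = X̄̄ = 938.2444

938.24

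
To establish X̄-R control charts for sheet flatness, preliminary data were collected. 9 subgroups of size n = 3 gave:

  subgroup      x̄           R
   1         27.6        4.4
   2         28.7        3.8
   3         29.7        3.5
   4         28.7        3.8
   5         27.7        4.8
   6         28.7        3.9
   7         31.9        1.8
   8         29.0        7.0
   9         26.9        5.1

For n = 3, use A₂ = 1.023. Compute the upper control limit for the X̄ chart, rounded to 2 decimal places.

X̄̄ = (27.6 + 28.7 + 29.7 + 28.7 + 27.7 + 28.7 + 31.9 + 29.0 + 26.9) / 9 = 258.9000 / 9 = 28.7667
R̄ = (4.4 + 3.8 + 3.5 + 3.8 + 4.8 + 3.9 + 1.8 + 7.0 + 5.1) / 9 = 38.1000 / 9 = 4.2333
UCL = X̄̄ + A₂·R̄ = 28.7667 + 1.023 × 4.2333 = 33.0974

33.10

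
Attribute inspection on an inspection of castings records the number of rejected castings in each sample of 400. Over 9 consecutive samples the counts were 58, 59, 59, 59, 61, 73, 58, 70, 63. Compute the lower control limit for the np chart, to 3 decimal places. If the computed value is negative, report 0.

40.476

p̄ = Σdᵢ / (k·n) = 560 / (9 × 400) = 0.15556
LCL = np̄ − 3·√(np̄(1−p̄)) = 62.2222 − 3 × 7.2487 = 40.4762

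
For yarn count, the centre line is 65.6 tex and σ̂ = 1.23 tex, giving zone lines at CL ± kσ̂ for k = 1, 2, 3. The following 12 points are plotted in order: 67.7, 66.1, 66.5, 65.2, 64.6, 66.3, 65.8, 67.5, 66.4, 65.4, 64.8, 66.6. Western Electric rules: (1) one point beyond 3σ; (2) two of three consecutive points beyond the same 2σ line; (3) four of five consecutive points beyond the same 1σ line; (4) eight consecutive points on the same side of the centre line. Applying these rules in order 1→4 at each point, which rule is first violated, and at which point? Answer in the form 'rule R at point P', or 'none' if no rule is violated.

Zone of each point (C = within 1σ̂, B = 1σ̂–2σ̂, A = 2σ̂–3σ̂, * = beyond 3σ̂; sign = side of CL): 1:+B, 2:+C, 3:+C, 4:-C, 5:-C, 6:+C, 7:+C, 8:+B, 9:+C, 10:-C, 11:-C, 12:+C
No rule fires across all 12 points.

none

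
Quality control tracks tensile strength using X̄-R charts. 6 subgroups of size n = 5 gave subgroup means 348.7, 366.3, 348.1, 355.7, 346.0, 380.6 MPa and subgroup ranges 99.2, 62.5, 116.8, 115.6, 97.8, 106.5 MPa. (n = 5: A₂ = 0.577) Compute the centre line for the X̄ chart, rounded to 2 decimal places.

X̄̄ = (348.7 + 366.3 + 348.1 + 355.7 + 346.0 + 380.6) / 6 = 2145.4000 / 6 = 357.5667
CL = X̄̄ = 357.5667

357.57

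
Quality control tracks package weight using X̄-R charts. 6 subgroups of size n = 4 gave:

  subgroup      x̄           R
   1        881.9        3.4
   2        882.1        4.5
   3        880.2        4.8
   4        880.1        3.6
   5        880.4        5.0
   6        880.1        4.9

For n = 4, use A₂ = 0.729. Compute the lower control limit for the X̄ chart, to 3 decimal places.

X̄̄ = (881.9 + 882.1 + 880.2 + 880.1 + 880.4 + 880.1) / 6 = 5284.8000 / 6 = 880.8000
R̄ = (3.4 + 4.5 + 4.8 + 3.6 + 5.0 + 4.9) / 6 = 26.2000 / 6 = 4.3667
LCL = X̄̄ − A₂·R̄ = 880.8000 − 0.729 × 4.3667 = 877.6167

877.617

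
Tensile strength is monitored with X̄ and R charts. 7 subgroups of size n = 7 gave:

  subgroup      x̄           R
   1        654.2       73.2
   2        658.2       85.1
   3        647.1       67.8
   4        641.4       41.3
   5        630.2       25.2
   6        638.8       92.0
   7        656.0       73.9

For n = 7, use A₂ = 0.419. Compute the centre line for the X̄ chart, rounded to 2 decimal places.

X̄̄ = (654.2 + 658.2 + 647.1 + 641.4 + 630.2 + 638.8 + 656.0) / 7 = 4525.9000 / 7 = 646.5571
CL = X̄̄ = 646.5571

646.56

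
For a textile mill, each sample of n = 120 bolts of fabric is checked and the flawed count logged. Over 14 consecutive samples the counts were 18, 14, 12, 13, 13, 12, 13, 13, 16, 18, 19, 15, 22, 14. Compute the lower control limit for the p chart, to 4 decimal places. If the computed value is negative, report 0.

0.0353

p̄ = Σdᵢ / (k·n) = 212 / (14 × 120) = 0.12619
LCL = p̄ − 3·√(p̄(1−p̄)/n) = 0.12619 − 3 × 0.03031 = 0.03525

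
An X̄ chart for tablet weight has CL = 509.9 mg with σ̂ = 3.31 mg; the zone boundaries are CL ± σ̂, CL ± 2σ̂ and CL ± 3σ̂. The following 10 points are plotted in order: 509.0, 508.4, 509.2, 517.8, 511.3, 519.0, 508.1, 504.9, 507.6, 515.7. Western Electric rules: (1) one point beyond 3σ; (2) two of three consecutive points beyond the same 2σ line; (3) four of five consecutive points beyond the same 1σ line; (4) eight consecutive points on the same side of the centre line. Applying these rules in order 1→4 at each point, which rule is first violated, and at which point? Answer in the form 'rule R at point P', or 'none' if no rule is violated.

Zone of each point (C = within 1σ̂, B = 1σ̂–2σ̂, A = 2σ̂–3σ̂, * = beyond 3σ̂; sign = side of CL): 1:-C, 2:-C, 3:-C, 4:+A, 5:+C, 6:+A, 7:-C, 8:-B, 9:-C, 10:+B
Rule 2 (two of three consecutive points beyond the same 2σ limit) is satisfied at point 6.

rule 2 at point 6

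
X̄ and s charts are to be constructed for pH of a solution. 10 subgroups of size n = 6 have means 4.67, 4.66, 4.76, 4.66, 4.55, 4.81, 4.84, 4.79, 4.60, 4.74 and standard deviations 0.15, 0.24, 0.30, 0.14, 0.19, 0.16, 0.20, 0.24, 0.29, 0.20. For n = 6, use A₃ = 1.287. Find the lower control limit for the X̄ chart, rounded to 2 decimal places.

X̄̄ = (4.67 + 4.66 + 4.76 + 4.66 + 4.55 + 4.81 + 4.84 + 4.79 + 4.60 + 4.74) / 10 = 4.7080
s̄ = (0.15 + 0.24 + 0.30 + 0.14 + 0.19 + 0.16 + 0.20 + 0.24 + 0.29 + 0.20) / 10 = 0.2110
LCL = X̄̄ − A₃·s̄ = 4.7080 − 1.287 × 0.2110 = 4.4364

4.44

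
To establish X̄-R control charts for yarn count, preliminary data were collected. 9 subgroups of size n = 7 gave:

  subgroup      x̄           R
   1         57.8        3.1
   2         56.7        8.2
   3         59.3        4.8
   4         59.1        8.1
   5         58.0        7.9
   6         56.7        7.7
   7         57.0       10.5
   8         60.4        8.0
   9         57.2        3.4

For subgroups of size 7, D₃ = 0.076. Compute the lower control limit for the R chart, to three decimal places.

R̄ = (3.1 + 8.2 + 4.8 + 8.1 + 7.9 + 7.7 + 10.5 + 8.0 + 3.4) / 9 = 61.7000 / 9 = 6.8556
LCL_R = D₃·R̄ = 0.076 × 6.8556 = 0.5210

0.521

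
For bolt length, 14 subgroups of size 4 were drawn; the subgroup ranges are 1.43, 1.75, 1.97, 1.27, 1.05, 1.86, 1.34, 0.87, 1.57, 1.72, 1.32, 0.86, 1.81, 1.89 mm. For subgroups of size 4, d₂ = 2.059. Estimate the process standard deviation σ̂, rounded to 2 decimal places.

R̄ = (1.43 + 1.75 + 1.97 + 1.27 + 1.05 + 1.86 + 1.34 + 0.87 + 1.57 + 1.72 + 1.32 + 0.86 + 1.81 + 1.89) / 14 = 1.4793
σ̂ = R̄ / d₂ = 1.4793 / 2.059 = 0.7184

0.72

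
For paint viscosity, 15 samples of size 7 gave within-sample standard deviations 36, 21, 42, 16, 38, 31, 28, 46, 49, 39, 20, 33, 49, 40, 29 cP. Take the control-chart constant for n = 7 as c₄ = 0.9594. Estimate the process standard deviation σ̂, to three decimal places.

35.925

s̄ = (36 + 21 + 42 + 16 + 38 + 31 + 28 + 46 + 49 + 39 + 20 + 33 + 49 + 40 + 29) / 15 = 34.4667
σ̂ = s̄ / c₄ = 34.4667 / 0.9594 = 35.9252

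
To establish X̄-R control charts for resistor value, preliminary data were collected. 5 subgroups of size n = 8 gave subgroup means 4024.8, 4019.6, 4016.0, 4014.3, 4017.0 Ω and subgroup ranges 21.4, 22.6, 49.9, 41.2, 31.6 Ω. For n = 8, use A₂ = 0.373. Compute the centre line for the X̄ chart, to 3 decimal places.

4018.340

X̄̄ = (4024.8 + 4019.6 + 4016.0 + 4014.3 + 4017.0) / 5 = 20091.7000 / 5 = 4018.3400
CL = X̄̄ = 4018.3400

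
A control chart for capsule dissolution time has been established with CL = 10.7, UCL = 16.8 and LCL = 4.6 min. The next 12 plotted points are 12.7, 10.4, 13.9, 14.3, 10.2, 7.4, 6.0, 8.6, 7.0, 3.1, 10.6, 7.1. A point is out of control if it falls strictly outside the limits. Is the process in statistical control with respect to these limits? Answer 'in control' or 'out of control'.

Compare each point to [4.6, 16.8]: sample 10 = 3.1 < LCL.

out of control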